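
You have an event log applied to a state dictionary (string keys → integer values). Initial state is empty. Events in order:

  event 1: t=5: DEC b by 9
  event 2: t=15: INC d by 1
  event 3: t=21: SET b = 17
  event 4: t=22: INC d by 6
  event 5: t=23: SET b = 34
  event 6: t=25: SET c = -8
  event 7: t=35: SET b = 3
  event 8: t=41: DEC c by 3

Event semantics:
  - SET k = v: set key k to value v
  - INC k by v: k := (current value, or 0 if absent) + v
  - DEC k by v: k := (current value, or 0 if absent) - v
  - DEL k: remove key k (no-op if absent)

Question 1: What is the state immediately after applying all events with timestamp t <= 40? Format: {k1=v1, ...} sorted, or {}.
Answer: {b=3, c=-8, d=7}

Derivation:
Apply events with t <= 40 (7 events):
  after event 1 (t=5: DEC b by 9): {b=-9}
  after event 2 (t=15: INC d by 1): {b=-9, d=1}
  after event 3 (t=21: SET b = 17): {b=17, d=1}
  after event 4 (t=22: INC d by 6): {b=17, d=7}
  after event 5 (t=23: SET b = 34): {b=34, d=7}
  after event 6 (t=25: SET c = -8): {b=34, c=-8, d=7}
  after event 7 (t=35: SET b = 3): {b=3, c=-8, d=7}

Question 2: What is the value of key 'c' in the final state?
Track key 'c' through all 8 events:
  event 1 (t=5: DEC b by 9): c unchanged
  event 2 (t=15: INC d by 1): c unchanged
  event 3 (t=21: SET b = 17): c unchanged
  event 4 (t=22: INC d by 6): c unchanged
  event 5 (t=23: SET b = 34): c unchanged
  event 6 (t=25: SET c = -8): c (absent) -> -8
  event 7 (t=35: SET b = 3): c unchanged
  event 8 (t=41: DEC c by 3): c -8 -> -11
Final: c = -11

Answer: -11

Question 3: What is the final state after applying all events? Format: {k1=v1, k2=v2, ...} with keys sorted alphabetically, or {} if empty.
  after event 1 (t=5: DEC b by 9): {b=-9}
  after event 2 (t=15: INC d by 1): {b=-9, d=1}
  after event 3 (t=21: SET b = 17): {b=17, d=1}
  after event 4 (t=22: INC d by 6): {b=17, d=7}
  after event 5 (t=23: SET b = 34): {b=34, d=7}
  after event 6 (t=25: SET c = -8): {b=34, c=-8, d=7}
  after event 7 (t=35: SET b = 3): {b=3, c=-8, d=7}
  after event 8 (t=41: DEC c by 3): {b=3, c=-11, d=7}

Answer: {b=3, c=-11, d=7}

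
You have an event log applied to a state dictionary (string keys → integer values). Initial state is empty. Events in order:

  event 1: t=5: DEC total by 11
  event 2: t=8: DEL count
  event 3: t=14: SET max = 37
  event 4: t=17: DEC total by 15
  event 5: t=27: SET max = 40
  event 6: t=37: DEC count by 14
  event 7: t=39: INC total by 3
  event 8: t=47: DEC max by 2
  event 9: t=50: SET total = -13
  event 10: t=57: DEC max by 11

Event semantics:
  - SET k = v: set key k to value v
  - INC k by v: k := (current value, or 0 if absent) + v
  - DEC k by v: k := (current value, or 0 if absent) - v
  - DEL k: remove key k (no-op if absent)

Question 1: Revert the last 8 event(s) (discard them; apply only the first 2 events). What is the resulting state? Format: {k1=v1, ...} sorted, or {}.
Keep first 2 events (discard last 8):
  after event 1 (t=5: DEC total by 11): {total=-11}
  after event 2 (t=8: DEL count): {total=-11}

Answer: {total=-11}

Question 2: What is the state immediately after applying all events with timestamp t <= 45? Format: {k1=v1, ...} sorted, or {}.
Answer: {count=-14, max=40, total=-23}

Derivation:
Apply events with t <= 45 (7 events):
  after event 1 (t=5: DEC total by 11): {total=-11}
  after event 2 (t=8: DEL count): {total=-11}
  after event 3 (t=14: SET max = 37): {max=37, total=-11}
  after event 4 (t=17: DEC total by 15): {max=37, total=-26}
  after event 5 (t=27: SET max = 40): {max=40, total=-26}
  after event 6 (t=37: DEC count by 14): {count=-14, max=40, total=-26}
  after event 7 (t=39: INC total by 3): {count=-14, max=40, total=-23}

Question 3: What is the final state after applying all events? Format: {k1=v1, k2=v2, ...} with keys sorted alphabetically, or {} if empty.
Answer: {count=-14, max=27, total=-13}

Derivation:
  after event 1 (t=5: DEC total by 11): {total=-11}
  after event 2 (t=8: DEL count): {total=-11}
  after event 3 (t=14: SET max = 37): {max=37, total=-11}
  after event 4 (t=17: DEC total by 15): {max=37, total=-26}
  after event 5 (t=27: SET max = 40): {max=40, total=-26}
  after event 6 (t=37: DEC count by 14): {count=-14, max=40, total=-26}
  after event 7 (t=39: INC total by 3): {count=-14, max=40, total=-23}
  after event 8 (t=47: DEC max by 2): {count=-14, max=38, total=-23}
  after event 9 (t=50: SET total = -13): {count=-14, max=38, total=-13}
  after event 10 (t=57: DEC max by 11): {count=-14, max=27, total=-13}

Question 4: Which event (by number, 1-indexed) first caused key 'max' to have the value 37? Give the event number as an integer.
Looking for first event where max becomes 37:
  event 3: max (absent) -> 37  <-- first match

Answer: 3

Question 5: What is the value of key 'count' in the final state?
Answer: -14

Derivation:
Track key 'count' through all 10 events:
  event 1 (t=5: DEC total by 11): count unchanged
  event 2 (t=8: DEL count): count (absent) -> (absent)
  event 3 (t=14: SET max = 37): count unchanged
  event 4 (t=17: DEC total by 15): count unchanged
  event 5 (t=27: SET max = 40): count unchanged
  event 6 (t=37: DEC count by 14): count (absent) -> -14
  event 7 (t=39: INC total by 3): count unchanged
  event 8 (t=47: DEC max by 2): count unchanged
  event 9 (t=50: SET total = -13): count unchanged
  event 10 (t=57: DEC max by 11): count unchanged
Final: count = -14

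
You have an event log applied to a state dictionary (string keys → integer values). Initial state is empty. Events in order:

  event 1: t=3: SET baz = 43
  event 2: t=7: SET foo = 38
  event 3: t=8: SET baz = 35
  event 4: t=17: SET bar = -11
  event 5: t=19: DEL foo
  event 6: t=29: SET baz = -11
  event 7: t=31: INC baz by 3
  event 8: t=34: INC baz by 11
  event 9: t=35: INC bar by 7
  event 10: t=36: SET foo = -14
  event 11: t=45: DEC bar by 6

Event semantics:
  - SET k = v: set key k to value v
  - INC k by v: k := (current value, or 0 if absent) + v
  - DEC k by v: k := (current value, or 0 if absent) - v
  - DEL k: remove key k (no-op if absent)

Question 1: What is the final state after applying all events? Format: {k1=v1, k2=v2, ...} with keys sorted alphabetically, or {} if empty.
  after event 1 (t=3: SET baz = 43): {baz=43}
  after event 2 (t=7: SET foo = 38): {baz=43, foo=38}
  after event 3 (t=8: SET baz = 35): {baz=35, foo=38}
  after event 4 (t=17: SET bar = -11): {bar=-11, baz=35, foo=38}
  after event 5 (t=19: DEL foo): {bar=-11, baz=35}
  after event 6 (t=29: SET baz = -11): {bar=-11, baz=-11}
  after event 7 (t=31: INC baz by 3): {bar=-11, baz=-8}
  after event 8 (t=34: INC baz by 11): {bar=-11, baz=3}
  after event 9 (t=35: INC bar by 7): {bar=-4, baz=3}
  after event 10 (t=36: SET foo = -14): {bar=-4, baz=3, foo=-14}
  after event 11 (t=45: DEC bar by 6): {bar=-10, baz=3, foo=-14}

Answer: {bar=-10, baz=3, foo=-14}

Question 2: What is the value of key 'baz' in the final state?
Track key 'baz' through all 11 events:
  event 1 (t=3: SET baz = 43): baz (absent) -> 43
  event 2 (t=7: SET foo = 38): baz unchanged
  event 3 (t=8: SET baz = 35): baz 43 -> 35
  event 4 (t=17: SET bar = -11): baz unchanged
  event 5 (t=19: DEL foo): baz unchanged
  event 6 (t=29: SET baz = -11): baz 35 -> -11
  event 7 (t=31: INC baz by 3): baz -11 -> -8
  event 8 (t=34: INC baz by 11): baz -8 -> 3
  event 9 (t=35: INC bar by 7): baz unchanged
  event 10 (t=36: SET foo = -14): baz unchanged
  event 11 (t=45: DEC bar by 6): baz unchanged
Final: baz = 3

Answer: 3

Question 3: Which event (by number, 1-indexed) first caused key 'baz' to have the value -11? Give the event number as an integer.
Looking for first event where baz becomes -11:
  event 1: baz = 43
  event 2: baz = 43
  event 3: baz = 35
  event 4: baz = 35
  event 5: baz = 35
  event 6: baz 35 -> -11  <-- first match

Answer: 6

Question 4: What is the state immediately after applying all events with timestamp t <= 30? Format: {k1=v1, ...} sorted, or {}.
Answer: {bar=-11, baz=-11}

Derivation:
Apply events with t <= 30 (6 events):
  after event 1 (t=3: SET baz = 43): {baz=43}
  after event 2 (t=7: SET foo = 38): {baz=43, foo=38}
  after event 3 (t=8: SET baz = 35): {baz=35, foo=38}
  after event 4 (t=17: SET bar = -11): {bar=-11, baz=35, foo=38}
  after event 5 (t=19: DEL foo): {bar=-11, baz=35}
  after event 6 (t=29: SET baz = -11): {bar=-11, baz=-11}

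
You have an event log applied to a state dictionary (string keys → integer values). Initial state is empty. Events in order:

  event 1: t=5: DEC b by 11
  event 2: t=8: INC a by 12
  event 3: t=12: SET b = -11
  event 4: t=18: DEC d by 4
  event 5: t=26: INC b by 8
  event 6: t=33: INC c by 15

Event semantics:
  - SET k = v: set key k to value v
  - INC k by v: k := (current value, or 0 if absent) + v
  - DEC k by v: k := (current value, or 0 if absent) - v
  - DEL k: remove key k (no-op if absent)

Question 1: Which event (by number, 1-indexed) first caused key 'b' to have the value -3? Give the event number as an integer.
Answer: 5

Derivation:
Looking for first event where b becomes -3:
  event 1: b = -11
  event 2: b = -11
  event 3: b = -11
  event 4: b = -11
  event 5: b -11 -> -3  <-- first match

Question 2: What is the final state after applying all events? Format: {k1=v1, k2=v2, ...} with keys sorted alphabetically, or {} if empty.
Answer: {a=12, b=-3, c=15, d=-4}

Derivation:
  after event 1 (t=5: DEC b by 11): {b=-11}
  after event 2 (t=8: INC a by 12): {a=12, b=-11}
  after event 3 (t=12: SET b = -11): {a=12, b=-11}
  after event 4 (t=18: DEC d by 4): {a=12, b=-11, d=-4}
  after event 5 (t=26: INC b by 8): {a=12, b=-3, d=-4}
  after event 6 (t=33: INC c by 15): {a=12, b=-3, c=15, d=-4}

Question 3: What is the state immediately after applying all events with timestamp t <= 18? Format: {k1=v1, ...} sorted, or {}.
Apply events with t <= 18 (4 events):
  after event 1 (t=5: DEC b by 11): {b=-11}
  after event 2 (t=8: INC a by 12): {a=12, b=-11}
  after event 3 (t=12: SET b = -11): {a=12, b=-11}
  after event 4 (t=18: DEC d by 4): {a=12, b=-11, d=-4}

Answer: {a=12, b=-11, d=-4}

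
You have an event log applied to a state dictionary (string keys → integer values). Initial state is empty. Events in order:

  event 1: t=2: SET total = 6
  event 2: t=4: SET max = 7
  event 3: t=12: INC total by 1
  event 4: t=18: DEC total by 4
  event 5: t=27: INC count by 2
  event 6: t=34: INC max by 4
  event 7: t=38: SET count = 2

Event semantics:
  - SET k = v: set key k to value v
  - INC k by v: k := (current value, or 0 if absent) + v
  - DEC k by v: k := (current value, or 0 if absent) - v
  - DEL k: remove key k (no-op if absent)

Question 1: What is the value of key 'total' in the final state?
Track key 'total' through all 7 events:
  event 1 (t=2: SET total = 6): total (absent) -> 6
  event 2 (t=4: SET max = 7): total unchanged
  event 3 (t=12: INC total by 1): total 6 -> 7
  event 4 (t=18: DEC total by 4): total 7 -> 3
  event 5 (t=27: INC count by 2): total unchanged
  event 6 (t=34: INC max by 4): total unchanged
  event 7 (t=38: SET count = 2): total unchanged
Final: total = 3

Answer: 3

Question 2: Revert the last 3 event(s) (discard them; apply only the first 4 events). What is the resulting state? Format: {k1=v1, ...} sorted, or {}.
Keep first 4 events (discard last 3):
  after event 1 (t=2: SET total = 6): {total=6}
  after event 2 (t=4: SET max = 7): {max=7, total=6}
  after event 3 (t=12: INC total by 1): {max=7, total=7}
  after event 4 (t=18: DEC total by 4): {max=7, total=3}

Answer: {max=7, total=3}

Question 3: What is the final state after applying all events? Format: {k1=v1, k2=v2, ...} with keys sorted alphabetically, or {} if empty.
Answer: {count=2, max=11, total=3}

Derivation:
  after event 1 (t=2: SET total = 6): {total=6}
  after event 2 (t=4: SET max = 7): {max=7, total=6}
  after event 3 (t=12: INC total by 1): {max=7, total=7}
  after event 4 (t=18: DEC total by 4): {max=7, total=3}
  after event 5 (t=27: INC count by 2): {count=2, max=7, total=3}
  after event 6 (t=34: INC max by 4): {count=2, max=11, total=3}
  after event 7 (t=38: SET count = 2): {count=2, max=11, total=3}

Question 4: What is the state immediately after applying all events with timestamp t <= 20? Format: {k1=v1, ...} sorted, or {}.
Answer: {max=7, total=3}

Derivation:
Apply events with t <= 20 (4 events):
  after event 1 (t=2: SET total = 6): {total=6}
  after event 2 (t=4: SET max = 7): {max=7, total=6}
  after event 3 (t=12: INC total by 1): {max=7, total=7}
  after event 4 (t=18: DEC total by 4): {max=7, total=3}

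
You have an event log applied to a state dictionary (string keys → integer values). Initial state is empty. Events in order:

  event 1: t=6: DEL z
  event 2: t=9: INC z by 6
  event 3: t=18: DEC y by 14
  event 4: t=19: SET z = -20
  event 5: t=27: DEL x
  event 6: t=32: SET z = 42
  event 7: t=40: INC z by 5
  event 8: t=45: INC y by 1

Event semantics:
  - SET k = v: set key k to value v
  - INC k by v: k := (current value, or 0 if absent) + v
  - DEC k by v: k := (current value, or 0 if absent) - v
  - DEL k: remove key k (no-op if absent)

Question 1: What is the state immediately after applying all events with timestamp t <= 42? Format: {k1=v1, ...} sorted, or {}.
Answer: {y=-14, z=47}

Derivation:
Apply events with t <= 42 (7 events):
  after event 1 (t=6: DEL z): {}
  after event 2 (t=9: INC z by 6): {z=6}
  after event 3 (t=18: DEC y by 14): {y=-14, z=6}
  after event 4 (t=19: SET z = -20): {y=-14, z=-20}
  after event 5 (t=27: DEL x): {y=-14, z=-20}
  after event 6 (t=32: SET z = 42): {y=-14, z=42}
  after event 7 (t=40: INC z by 5): {y=-14, z=47}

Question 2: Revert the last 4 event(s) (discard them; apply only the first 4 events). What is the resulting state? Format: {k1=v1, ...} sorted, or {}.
Keep first 4 events (discard last 4):
  after event 1 (t=6: DEL z): {}
  after event 2 (t=9: INC z by 6): {z=6}
  after event 3 (t=18: DEC y by 14): {y=-14, z=6}
  after event 4 (t=19: SET z = -20): {y=-14, z=-20}

Answer: {y=-14, z=-20}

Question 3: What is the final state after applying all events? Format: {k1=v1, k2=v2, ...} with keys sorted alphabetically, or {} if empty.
  after event 1 (t=6: DEL z): {}
  after event 2 (t=9: INC z by 6): {z=6}
  after event 3 (t=18: DEC y by 14): {y=-14, z=6}
  after event 4 (t=19: SET z = -20): {y=-14, z=-20}
  after event 5 (t=27: DEL x): {y=-14, z=-20}
  after event 6 (t=32: SET z = 42): {y=-14, z=42}
  after event 7 (t=40: INC z by 5): {y=-14, z=47}
  after event 8 (t=45: INC y by 1): {y=-13, z=47}

Answer: {y=-13, z=47}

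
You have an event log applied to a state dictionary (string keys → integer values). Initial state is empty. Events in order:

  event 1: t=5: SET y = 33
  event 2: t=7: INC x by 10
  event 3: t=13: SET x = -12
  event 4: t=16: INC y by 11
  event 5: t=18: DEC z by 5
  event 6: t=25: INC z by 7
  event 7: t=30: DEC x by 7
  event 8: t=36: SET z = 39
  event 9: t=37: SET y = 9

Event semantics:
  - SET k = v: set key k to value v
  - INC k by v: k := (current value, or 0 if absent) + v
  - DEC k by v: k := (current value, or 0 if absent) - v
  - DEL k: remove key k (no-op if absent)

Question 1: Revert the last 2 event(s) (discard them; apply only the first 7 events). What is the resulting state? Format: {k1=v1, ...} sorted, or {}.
Answer: {x=-19, y=44, z=2}

Derivation:
Keep first 7 events (discard last 2):
  after event 1 (t=5: SET y = 33): {y=33}
  after event 2 (t=7: INC x by 10): {x=10, y=33}
  after event 3 (t=13: SET x = -12): {x=-12, y=33}
  after event 4 (t=16: INC y by 11): {x=-12, y=44}
  after event 5 (t=18: DEC z by 5): {x=-12, y=44, z=-5}
  after event 6 (t=25: INC z by 7): {x=-12, y=44, z=2}
  after event 7 (t=30: DEC x by 7): {x=-19, y=44, z=2}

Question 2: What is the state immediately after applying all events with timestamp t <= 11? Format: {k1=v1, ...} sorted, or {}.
Apply events with t <= 11 (2 events):
  after event 1 (t=5: SET y = 33): {y=33}
  after event 2 (t=7: INC x by 10): {x=10, y=33}

Answer: {x=10, y=33}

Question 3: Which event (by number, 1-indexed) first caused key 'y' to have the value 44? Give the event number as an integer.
Looking for first event where y becomes 44:
  event 1: y = 33
  event 2: y = 33
  event 3: y = 33
  event 4: y 33 -> 44  <-- first match

Answer: 4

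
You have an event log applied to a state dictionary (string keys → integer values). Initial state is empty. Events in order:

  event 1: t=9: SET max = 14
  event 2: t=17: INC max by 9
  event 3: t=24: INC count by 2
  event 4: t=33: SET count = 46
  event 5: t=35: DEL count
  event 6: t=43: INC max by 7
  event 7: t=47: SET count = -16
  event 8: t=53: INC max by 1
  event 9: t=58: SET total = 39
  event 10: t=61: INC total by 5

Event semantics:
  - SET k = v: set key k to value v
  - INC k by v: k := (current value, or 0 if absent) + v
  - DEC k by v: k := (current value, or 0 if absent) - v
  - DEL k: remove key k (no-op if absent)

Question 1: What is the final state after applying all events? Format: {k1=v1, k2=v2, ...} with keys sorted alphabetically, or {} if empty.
  after event 1 (t=9: SET max = 14): {max=14}
  after event 2 (t=17: INC max by 9): {max=23}
  after event 3 (t=24: INC count by 2): {count=2, max=23}
  after event 4 (t=33: SET count = 46): {count=46, max=23}
  after event 5 (t=35: DEL count): {max=23}
  after event 6 (t=43: INC max by 7): {max=30}
  after event 7 (t=47: SET count = -16): {count=-16, max=30}
  after event 8 (t=53: INC max by 1): {count=-16, max=31}
  after event 9 (t=58: SET total = 39): {count=-16, max=31, total=39}
  after event 10 (t=61: INC total by 5): {count=-16, max=31, total=44}

Answer: {count=-16, max=31, total=44}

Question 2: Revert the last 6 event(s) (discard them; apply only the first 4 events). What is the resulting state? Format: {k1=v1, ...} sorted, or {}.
Keep first 4 events (discard last 6):
  after event 1 (t=9: SET max = 14): {max=14}
  after event 2 (t=17: INC max by 9): {max=23}
  after event 3 (t=24: INC count by 2): {count=2, max=23}
  after event 4 (t=33: SET count = 46): {count=46, max=23}

Answer: {count=46, max=23}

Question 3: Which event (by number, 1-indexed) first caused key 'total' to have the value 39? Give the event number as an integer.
Looking for first event where total becomes 39:
  event 9: total (absent) -> 39  <-- first match

Answer: 9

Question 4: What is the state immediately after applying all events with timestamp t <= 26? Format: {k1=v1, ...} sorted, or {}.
Apply events with t <= 26 (3 events):
  after event 1 (t=9: SET max = 14): {max=14}
  after event 2 (t=17: INC max by 9): {max=23}
  after event 3 (t=24: INC count by 2): {count=2, max=23}

Answer: {count=2, max=23}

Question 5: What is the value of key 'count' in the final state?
Track key 'count' through all 10 events:
  event 1 (t=9: SET max = 14): count unchanged
  event 2 (t=17: INC max by 9): count unchanged
  event 3 (t=24: INC count by 2): count (absent) -> 2
  event 4 (t=33: SET count = 46): count 2 -> 46
  event 5 (t=35: DEL count): count 46 -> (absent)
  event 6 (t=43: INC max by 7): count unchanged
  event 7 (t=47: SET count = -16): count (absent) -> -16
  event 8 (t=53: INC max by 1): count unchanged
  event 9 (t=58: SET total = 39): count unchanged
  event 10 (t=61: INC total by 5): count unchanged
Final: count = -16

Answer: -16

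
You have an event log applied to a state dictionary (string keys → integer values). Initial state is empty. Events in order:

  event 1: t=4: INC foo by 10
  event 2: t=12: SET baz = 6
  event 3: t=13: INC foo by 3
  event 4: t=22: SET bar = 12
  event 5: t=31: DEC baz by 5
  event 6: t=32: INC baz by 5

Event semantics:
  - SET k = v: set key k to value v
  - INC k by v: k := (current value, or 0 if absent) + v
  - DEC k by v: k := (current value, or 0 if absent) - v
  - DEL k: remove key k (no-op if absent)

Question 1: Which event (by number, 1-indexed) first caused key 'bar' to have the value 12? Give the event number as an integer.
Answer: 4

Derivation:
Looking for first event where bar becomes 12:
  event 4: bar (absent) -> 12  <-- first match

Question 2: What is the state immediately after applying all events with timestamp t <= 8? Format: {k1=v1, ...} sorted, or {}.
Apply events with t <= 8 (1 events):
  after event 1 (t=4: INC foo by 10): {foo=10}

Answer: {foo=10}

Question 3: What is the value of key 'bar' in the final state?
Track key 'bar' through all 6 events:
  event 1 (t=4: INC foo by 10): bar unchanged
  event 2 (t=12: SET baz = 6): bar unchanged
  event 3 (t=13: INC foo by 3): bar unchanged
  event 4 (t=22: SET bar = 12): bar (absent) -> 12
  event 5 (t=31: DEC baz by 5): bar unchanged
  event 6 (t=32: INC baz by 5): bar unchanged
Final: bar = 12

Answer: 12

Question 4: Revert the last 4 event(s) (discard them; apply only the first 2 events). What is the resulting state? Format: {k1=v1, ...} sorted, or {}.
Answer: {baz=6, foo=10}

Derivation:
Keep first 2 events (discard last 4):
  after event 1 (t=4: INC foo by 10): {foo=10}
  after event 2 (t=12: SET baz = 6): {baz=6, foo=10}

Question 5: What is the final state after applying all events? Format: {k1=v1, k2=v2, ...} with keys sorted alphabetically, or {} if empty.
Answer: {bar=12, baz=6, foo=13}

Derivation:
  after event 1 (t=4: INC foo by 10): {foo=10}
  after event 2 (t=12: SET baz = 6): {baz=6, foo=10}
  after event 3 (t=13: INC foo by 3): {baz=6, foo=13}
  after event 4 (t=22: SET bar = 12): {bar=12, baz=6, foo=13}
  after event 5 (t=31: DEC baz by 5): {bar=12, baz=1, foo=13}
  after event 6 (t=32: INC baz by 5): {bar=12, baz=6, foo=13}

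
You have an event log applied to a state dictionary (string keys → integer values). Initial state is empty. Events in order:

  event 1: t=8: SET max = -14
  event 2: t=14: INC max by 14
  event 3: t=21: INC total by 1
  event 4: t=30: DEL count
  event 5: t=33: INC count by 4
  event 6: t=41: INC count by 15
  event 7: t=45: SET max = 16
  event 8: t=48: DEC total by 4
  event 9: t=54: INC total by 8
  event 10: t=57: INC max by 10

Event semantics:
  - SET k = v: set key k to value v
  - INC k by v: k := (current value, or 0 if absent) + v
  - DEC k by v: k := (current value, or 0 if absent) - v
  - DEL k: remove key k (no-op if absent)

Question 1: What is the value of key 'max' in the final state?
Track key 'max' through all 10 events:
  event 1 (t=8: SET max = -14): max (absent) -> -14
  event 2 (t=14: INC max by 14): max -14 -> 0
  event 3 (t=21: INC total by 1): max unchanged
  event 4 (t=30: DEL count): max unchanged
  event 5 (t=33: INC count by 4): max unchanged
  event 6 (t=41: INC count by 15): max unchanged
  event 7 (t=45: SET max = 16): max 0 -> 16
  event 8 (t=48: DEC total by 4): max unchanged
  event 9 (t=54: INC total by 8): max unchanged
  event 10 (t=57: INC max by 10): max 16 -> 26
Final: max = 26

Answer: 26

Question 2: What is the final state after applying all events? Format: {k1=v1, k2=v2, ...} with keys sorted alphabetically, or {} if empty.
  after event 1 (t=8: SET max = -14): {max=-14}
  after event 2 (t=14: INC max by 14): {max=0}
  after event 3 (t=21: INC total by 1): {max=0, total=1}
  after event 4 (t=30: DEL count): {max=0, total=1}
  after event 5 (t=33: INC count by 4): {count=4, max=0, total=1}
  after event 6 (t=41: INC count by 15): {count=19, max=0, total=1}
  after event 7 (t=45: SET max = 16): {count=19, max=16, total=1}
  after event 8 (t=48: DEC total by 4): {count=19, max=16, total=-3}
  after event 9 (t=54: INC total by 8): {count=19, max=16, total=5}
  after event 10 (t=57: INC max by 10): {count=19, max=26, total=5}

Answer: {count=19, max=26, total=5}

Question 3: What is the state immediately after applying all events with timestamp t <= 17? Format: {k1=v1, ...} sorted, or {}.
Answer: {max=0}

Derivation:
Apply events with t <= 17 (2 events):
  after event 1 (t=8: SET max = -14): {max=-14}
  after event 2 (t=14: INC max by 14): {max=0}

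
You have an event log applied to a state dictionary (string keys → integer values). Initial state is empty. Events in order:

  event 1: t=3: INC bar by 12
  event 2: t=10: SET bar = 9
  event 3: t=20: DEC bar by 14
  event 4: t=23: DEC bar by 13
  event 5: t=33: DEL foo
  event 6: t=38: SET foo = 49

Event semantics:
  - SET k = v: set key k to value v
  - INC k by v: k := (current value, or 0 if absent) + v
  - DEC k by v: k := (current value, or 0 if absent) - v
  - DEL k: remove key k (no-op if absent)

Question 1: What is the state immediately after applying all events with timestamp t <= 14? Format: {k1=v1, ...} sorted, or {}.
Answer: {bar=9}

Derivation:
Apply events with t <= 14 (2 events):
  after event 1 (t=3: INC bar by 12): {bar=12}
  after event 2 (t=10: SET bar = 9): {bar=9}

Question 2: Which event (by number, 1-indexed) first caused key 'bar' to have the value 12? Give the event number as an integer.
Answer: 1

Derivation:
Looking for first event where bar becomes 12:
  event 1: bar (absent) -> 12  <-- first match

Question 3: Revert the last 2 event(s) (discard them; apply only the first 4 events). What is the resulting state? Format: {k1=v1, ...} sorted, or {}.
Keep first 4 events (discard last 2):
  after event 1 (t=3: INC bar by 12): {bar=12}
  after event 2 (t=10: SET bar = 9): {bar=9}
  after event 3 (t=20: DEC bar by 14): {bar=-5}
  after event 4 (t=23: DEC bar by 13): {bar=-18}

Answer: {bar=-18}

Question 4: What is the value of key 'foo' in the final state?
Track key 'foo' through all 6 events:
  event 1 (t=3: INC bar by 12): foo unchanged
  event 2 (t=10: SET bar = 9): foo unchanged
  event 3 (t=20: DEC bar by 14): foo unchanged
  event 4 (t=23: DEC bar by 13): foo unchanged
  event 5 (t=33: DEL foo): foo (absent) -> (absent)
  event 6 (t=38: SET foo = 49): foo (absent) -> 49
Final: foo = 49

Answer: 49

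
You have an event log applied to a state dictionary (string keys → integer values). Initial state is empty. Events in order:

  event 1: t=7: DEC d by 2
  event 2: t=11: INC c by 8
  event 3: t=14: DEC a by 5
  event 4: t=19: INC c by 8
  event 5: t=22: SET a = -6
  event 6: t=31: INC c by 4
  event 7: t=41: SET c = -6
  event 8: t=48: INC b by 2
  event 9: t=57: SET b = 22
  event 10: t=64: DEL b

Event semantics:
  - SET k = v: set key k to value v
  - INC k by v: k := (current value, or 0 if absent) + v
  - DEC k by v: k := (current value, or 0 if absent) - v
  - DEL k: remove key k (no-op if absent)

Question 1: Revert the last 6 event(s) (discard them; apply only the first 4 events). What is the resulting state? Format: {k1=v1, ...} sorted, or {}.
Keep first 4 events (discard last 6):
  after event 1 (t=7: DEC d by 2): {d=-2}
  after event 2 (t=11: INC c by 8): {c=8, d=-2}
  after event 3 (t=14: DEC a by 5): {a=-5, c=8, d=-2}
  after event 4 (t=19: INC c by 8): {a=-5, c=16, d=-2}

Answer: {a=-5, c=16, d=-2}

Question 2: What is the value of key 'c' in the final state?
Track key 'c' through all 10 events:
  event 1 (t=7: DEC d by 2): c unchanged
  event 2 (t=11: INC c by 8): c (absent) -> 8
  event 3 (t=14: DEC a by 5): c unchanged
  event 4 (t=19: INC c by 8): c 8 -> 16
  event 5 (t=22: SET a = -6): c unchanged
  event 6 (t=31: INC c by 4): c 16 -> 20
  event 7 (t=41: SET c = -6): c 20 -> -6
  event 8 (t=48: INC b by 2): c unchanged
  event 9 (t=57: SET b = 22): c unchanged
  event 10 (t=64: DEL b): c unchanged
Final: c = -6

Answer: -6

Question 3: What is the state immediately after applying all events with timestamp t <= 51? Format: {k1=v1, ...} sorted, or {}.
Apply events with t <= 51 (8 events):
  after event 1 (t=7: DEC d by 2): {d=-2}
  after event 2 (t=11: INC c by 8): {c=8, d=-2}
  after event 3 (t=14: DEC a by 5): {a=-5, c=8, d=-2}
  after event 4 (t=19: INC c by 8): {a=-5, c=16, d=-2}
  after event 5 (t=22: SET a = -6): {a=-6, c=16, d=-2}
  after event 6 (t=31: INC c by 4): {a=-6, c=20, d=-2}
  after event 7 (t=41: SET c = -6): {a=-6, c=-6, d=-2}
  after event 8 (t=48: INC b by 2): {a=-6, b=2, c=-6, d=-2}

Answer: {a=-6, b=2, c=-6, d=-2}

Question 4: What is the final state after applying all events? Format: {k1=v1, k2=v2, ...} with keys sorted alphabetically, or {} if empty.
Answer: {a=-6, c=-6, d=-2}

Derivation:
  after event 1 (t=7: DEC d by 2): {d=-2}
  after event 2 (t=11: INC c by 8): {c=8, d=-2}
  after event 3 (t=14: DEC a by 5): {a=-5, c=8, d=-2}
  after event 4 (t=19: INC c by 8): {a=-5, c=16, d=-2}
  after event 5 (t=22: SET a = -6): {a=-6, c=16, d=-2}
  after event 6 (t=31: INC c by 4): {a=-6, c=20, d=-2}
  after event 7 (t=41: SET c = -6): {a=-6, c=-6, d=-2}
  after event 8 (t=48: INC b by 2): {a=-6, b=2, c=-6, d=-2}
  after event 9 (t=57: SET b = 22): {a=-6, b=22, c=-6, d=-2}
  after event 10 (t=64: DEL b): {a=-6, c=-6, d=-2}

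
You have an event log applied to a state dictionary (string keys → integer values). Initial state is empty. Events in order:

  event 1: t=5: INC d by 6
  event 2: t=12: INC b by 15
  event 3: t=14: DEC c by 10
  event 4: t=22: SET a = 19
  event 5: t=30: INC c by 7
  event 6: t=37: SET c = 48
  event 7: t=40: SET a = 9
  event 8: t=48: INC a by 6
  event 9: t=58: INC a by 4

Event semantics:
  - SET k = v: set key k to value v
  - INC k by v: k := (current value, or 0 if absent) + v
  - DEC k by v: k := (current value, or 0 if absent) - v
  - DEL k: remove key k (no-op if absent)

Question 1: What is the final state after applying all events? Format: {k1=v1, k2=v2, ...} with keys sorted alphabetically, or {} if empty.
  after event 1 (t=5: INC d by 6): {d=6}
  after event 2 (t=12: INC b by 15): {b=15, d=6}
  after event 3 (t=14: DEC c by 10): {b=15, c=-10, d=6}
  after event 4 (t=22: SET a = 19): {a=19, b=15, c=-10, d=6}
  after event 5 (t=30: INC c by 7): {a=19, b=15, c=-3, d=6}
  after event 6 (t=37: SET c = 48): {a=19, b=15, c=48, d=6}
  after event 7 (t=40: SET a = 9): {a=9, b=15, c=48, d=6}
  after event 8 (t=48: INC a by 6): {a=15, b=15, c=48, d=6}
  after event 9 (t=58: INC a by 4): {a=19, b=15, c=48, d=6}

Answer: {a=19, b=15, c=48, d=6}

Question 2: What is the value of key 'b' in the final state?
Track key 'b' through all 9 events:
  event 1 (t=5: INC d by 6): b unchanged
  event 2 (t=12: INC b by 15): b (absent) -> 15
  event 3 (t=14: DEC c by 10): b unchanged
  event 4 (t=22: SET a = 19): b unchanged
  event 5 (t=30: INC c by 7): b unchanged
  event 6 (t=37: SET c = 48): b unchanged
  event 7 (t=40: SET a = 9): b unchanged
  event 8 (t=48: INC a by 6): b unchanged
  event 9 (t=58: INC a by 4): b unchanged
Final: b = 15

Answer: 15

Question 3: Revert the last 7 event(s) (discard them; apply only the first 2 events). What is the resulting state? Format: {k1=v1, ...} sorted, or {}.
Answer: {b=15, d=6}

Derivation:
Keep first 2 events (discard last 7):
  after event 1 (t=5: INC d by 6): {d=6}
  after event 2 (t=12: INC b by 15): {b=15, d=6}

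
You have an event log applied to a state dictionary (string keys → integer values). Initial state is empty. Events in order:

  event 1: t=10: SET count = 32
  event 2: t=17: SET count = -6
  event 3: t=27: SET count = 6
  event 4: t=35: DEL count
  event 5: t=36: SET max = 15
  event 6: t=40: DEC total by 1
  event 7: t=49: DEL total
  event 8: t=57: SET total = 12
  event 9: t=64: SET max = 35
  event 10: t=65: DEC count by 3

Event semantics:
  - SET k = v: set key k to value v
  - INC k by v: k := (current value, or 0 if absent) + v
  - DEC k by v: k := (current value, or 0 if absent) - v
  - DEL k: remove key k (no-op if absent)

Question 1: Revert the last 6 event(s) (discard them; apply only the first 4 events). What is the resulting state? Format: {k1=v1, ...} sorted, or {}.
Keep first 4 events (discard last 6):
  after event 1 (t=10: SET count = 32): {count=32}
  after event 2 (t=17: SET count = -6): {count=-6}
  after event 3 (t=27: SET count = 6): {count=6}
  after event 4 (t=35: DEL count): {}

Answer: {}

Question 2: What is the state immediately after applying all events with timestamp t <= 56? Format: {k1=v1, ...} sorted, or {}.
Apply events with t <= 56 (7 events):
  after event 1 (t=10: SET count = 32): {count=32}
  after event 2 (t=17: SET count = -6): {count=-6}
  after event 3 (t=27: SET count = 6): {count=6}
  after event 4 (t=35: DEL count): {}
  after event 5 (t=36: SET max = 15): {max=15}
  after event 6 (t=40: DEC total by 1): {max=15, total=-1}
  after event 7 (t=49: DEL total): {max=15}

Answer: {max=15}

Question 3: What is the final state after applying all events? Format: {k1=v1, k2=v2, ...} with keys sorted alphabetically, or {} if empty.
  after event 1 (t=10: SET count = 32): {count=32}
  after event 2 (t=17: SET count = -6): {count=-6}
  after event 3 (t=27: SET count = 6): {count=6}
  after event 4 (t=35: DEL count): {}
  after event 5 (t=36: SET max = 15): {max=15}
  after event 6 (t=40: DEC total by 1): {max=15, total=-1}
  after event 7 (t=49: DEL total): {max=15}
  after event 8 (t=57: SET total = 12): {max=15, total=12}
  after event 9 (t=64: SET max = 35): {max=35, total=12}
  after event 10 (t=65: DEC count by 3): {count=-3, max=35, total=12}

Answer: {count=-3, max=35, total=12}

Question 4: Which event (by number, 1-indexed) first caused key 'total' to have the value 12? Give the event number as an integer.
Looking for first event where total becomes 12:
  event 6: total = -1
  event 7: total = (absent)
  event 8: total (absent) -> 12  <-- first match

Answer: 8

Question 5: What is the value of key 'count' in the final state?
Answer: -3

Derivation:
Track key 'count' through all 10 events:
  event 1 (t=10: SET count = 32): count (absent) -> 32
  event 2 (t=17: SET count = -6): count 32 -> -6
  event 3 (t=27: SET count = 6): count -6 -> 6
  event 4 (t=35: DEL count): count 6 -> (absent)
  event 5 (t=36: SET max = 15): count unchanged
  event 6 (t=40: DEC total by 1): count unchanged
  event 7 (t=49: DEL total): count unchanged
  event 8 (t=57: SET total = 12): count unchanged
  event 9 (t=64: SET max = 35): count unchanged
  event 10 (t=65: DEC count by 3): count (absent) -> -3
Final: count = -3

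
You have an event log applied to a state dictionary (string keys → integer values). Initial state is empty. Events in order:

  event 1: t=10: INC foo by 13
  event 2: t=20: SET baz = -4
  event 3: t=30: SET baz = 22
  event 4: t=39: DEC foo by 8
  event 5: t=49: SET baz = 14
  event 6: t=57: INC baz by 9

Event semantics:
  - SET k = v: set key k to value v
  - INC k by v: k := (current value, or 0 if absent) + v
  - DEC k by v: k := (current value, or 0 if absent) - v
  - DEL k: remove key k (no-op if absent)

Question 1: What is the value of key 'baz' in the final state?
Track key 'baz' through all 6 events:
  event 1 (t=10: INC foo by 13): baz unchanged
  event 2 (t=20: SET baz = -4): baz (absent) -> -4
  event 3 (t=30: SET baz = 22): baz -4 -> 22
  event 4 (t=39: DEC foo by 8): baz unchanged
  event 5 (t=49: SET baz = 14): baz 22 -> 14
  event 6 (t=57: INC baz by 9): baz 14 -> 23
Final: baz = 23

Answer: 23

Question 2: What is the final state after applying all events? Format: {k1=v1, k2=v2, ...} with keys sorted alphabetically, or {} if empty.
  after event 1 (t=10: INC foo by 13): {foo=13}
  after event 2 (t=20: SET baz = -4): {baz=-4, foo=13}
  after event 3 (t=30: SET baz = 22): {baz=22, foo=13}
  after event 4 (t=39: DEC foo by 8): {baz=22, foo=5}
  after event 5 (t=49: SET baz = 14): {baz=14, foo=5}
  after event 6 (t=57: INC baz by 9): {baz=23, foo=5}

Answer: {baz=23, foo=5}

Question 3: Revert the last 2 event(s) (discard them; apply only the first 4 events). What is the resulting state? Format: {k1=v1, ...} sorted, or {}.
Keep first 4 events (discard last 2):
  after event 1 (t=10: INC foo by 13): {foo=13}
  after event 2 (t=20: SET baz = -4): {baz=-4, foo=13}
  after event 3 (t=30: SET baz = 22): {baz=22, foo=13}
  after event 4 (t=39: DEC foo by 8): {baz=22, foo=5}

Answer: {baz=22, foo=5}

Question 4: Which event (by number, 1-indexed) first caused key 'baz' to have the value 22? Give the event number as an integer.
Looking for first event where baz becomes 22:
  event 2: baz = -4
  event 3: baz -4 -> 22  <-- first match

Answer: 3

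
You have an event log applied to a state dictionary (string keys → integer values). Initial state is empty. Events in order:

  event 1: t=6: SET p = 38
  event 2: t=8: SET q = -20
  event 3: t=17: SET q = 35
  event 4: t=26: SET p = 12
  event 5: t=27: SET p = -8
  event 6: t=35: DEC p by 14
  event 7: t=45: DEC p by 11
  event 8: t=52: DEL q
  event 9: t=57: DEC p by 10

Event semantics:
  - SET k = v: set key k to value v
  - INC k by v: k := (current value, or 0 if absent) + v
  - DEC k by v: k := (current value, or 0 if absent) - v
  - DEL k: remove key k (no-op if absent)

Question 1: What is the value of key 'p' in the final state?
Track key 'p' through all 9 events:
  event 1 (t=6: SET p = 38): p (absent) -> 38
  event 2 (t=8: SET q = -20): p unchanged
  event 3 (t=17: SET q = 35): p unchanged
  event 4 (t=26: SET p = 12): p 38 -> 12
  event 5 (t=27: SET p = -8): p 12 -> -8
  event 6 (t=35: DEC p by 14): p -8 -> -22
  event 7 (t=45: DEC p by 11): p -22 -> -33
  event 8 (t=52: DEL q): p unchanged
  event 9 (t=57: DEC p by 10): p -33 -> -43
Final: p = -43

Answer: -43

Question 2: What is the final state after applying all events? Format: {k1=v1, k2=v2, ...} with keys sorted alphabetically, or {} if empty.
Answer: {p=-43}

Derivation:
  after event 1 (t=6: SET p = 38): {p=38}
  after event 2 (t=8: SET q = -20): {p=38, q=-20}
  after event 3 (t=17: SET q = 35): {p=38, q=35}
  after event 4 (t=26: SET p = 12): {p=12, q=35}
  after event 5 (t=27: SET p = -8): {p=-8, q=35}
  after event 6 (t=35: DEC p by 14): {p=-22, q=35}
  after event 7 (t=45: DEC p by 11): {p=-33, q=35}
  after event 8 (t=52: DEL q): {p=-33}
  after event 9 (t=57: DEC p by 10): {p=-43}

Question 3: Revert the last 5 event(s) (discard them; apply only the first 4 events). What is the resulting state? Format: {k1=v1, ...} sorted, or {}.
Answer: {p=12, q=35}

Derivation:
Keep first 4 events (discard last 5):
  after event 1 (t=6: SET p = 38): {p=38}
  after event 2 (t=8: SET q = -20): {p=38, q=-20}
  after event 3 (t=17: SET q = 35): {p=38, q=35}
  after event 4 (t=26: SET p = 12): {p=12, q=35}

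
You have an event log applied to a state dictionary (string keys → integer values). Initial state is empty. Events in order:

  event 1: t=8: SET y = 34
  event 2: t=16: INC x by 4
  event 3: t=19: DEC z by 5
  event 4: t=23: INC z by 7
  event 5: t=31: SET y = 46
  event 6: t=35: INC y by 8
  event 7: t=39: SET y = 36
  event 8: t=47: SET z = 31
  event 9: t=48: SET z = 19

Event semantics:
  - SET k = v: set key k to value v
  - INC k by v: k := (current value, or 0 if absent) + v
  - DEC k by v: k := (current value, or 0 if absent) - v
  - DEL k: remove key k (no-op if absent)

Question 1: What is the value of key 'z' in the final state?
Track key 'z' through all 9 events:
  event 1 (t=8: SET y = 34): z unchanged
  event 2 (t=16: INC x by 4): z unchanged
  event 3 (t=19: DEC z by 5): z (absent) -> -5
  event 4 (t=23: INC z by 7): z -5 -> 2
  event 5 (t=31: SET y = 46): z unchanged
  event 6 (t=35: INC y by 8): z unchanged
  event 7 (t=39: SET y = 36): z unchanged
  event 8 (t=47: SET z = 31): z 2 -> 31
  event 9 (t=48: SET z = 19): z 31 -> 19
Final: z = 19

Answer: 19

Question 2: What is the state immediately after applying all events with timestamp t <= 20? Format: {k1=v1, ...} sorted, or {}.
Apply events with t <= 20 (3 events):
  after event 1 (t=8: SET y = 34): {y=34}
  after event 2 (t=16: INC x by 4): {x=4, y=34}
  after event 3 (t=19: DEC z by 5): {x=4, y=34, z=-5}

Answer: {x=4, y=34, z=-5}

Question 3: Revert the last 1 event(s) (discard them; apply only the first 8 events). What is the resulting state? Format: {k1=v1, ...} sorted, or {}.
Keep first 8 events (discard last 1):
  after event 1 (t=8: SET y = 34): {y=34}
  after event 2 (t=16: INC x by 4): {x=4, y=34}
  after event 3 (t=19: DEC z by 5): {x=4, y=34, z=-5}
  after event 4 (t=23: INC z by 7): {x=4, y=34, z=2}
  after event 5 (t=31: SET y = 46): {x=4, y=46, z=2}
  after event 6 (t=35: INC y by 8): {x=4, y=54, z=2}
  after event 7 (t=39: SET y = 36): {x=4, y=36, z=2}
  after event 8 (t=47: SET z = 31): {x=4, y=36, z=31}

Answer: {x=4, y=36, z=31}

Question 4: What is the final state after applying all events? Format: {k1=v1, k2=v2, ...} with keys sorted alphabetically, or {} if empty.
  after event 1 (t=8: SET y = 34): {y=34}
  after event 2 (t=16: INC x by 4): {x=4, y=34}
  after event 3 (t=19: DEC z by 5): {x=4, y=34, z=-5}
  after event 4 (t=23: INC z by 7): {x=4, y=34, z=2}
  after event 5 (t=31: SET y = 46): {x=4, y=46, z=2}
  after event 6 (t=35: INC y by 8): {x=4, y=54, z=2}
  after event 7 (t=39: SET y = 36): {x=4, y=36, z=2}
  after event 8 (t=47: SET z = 31): {x=4, y=36, z=31}
  after event 9 (t=48: SET z = 19): {x=4, y=36, z=19}

Answer: {x=4, y=36, z=19}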